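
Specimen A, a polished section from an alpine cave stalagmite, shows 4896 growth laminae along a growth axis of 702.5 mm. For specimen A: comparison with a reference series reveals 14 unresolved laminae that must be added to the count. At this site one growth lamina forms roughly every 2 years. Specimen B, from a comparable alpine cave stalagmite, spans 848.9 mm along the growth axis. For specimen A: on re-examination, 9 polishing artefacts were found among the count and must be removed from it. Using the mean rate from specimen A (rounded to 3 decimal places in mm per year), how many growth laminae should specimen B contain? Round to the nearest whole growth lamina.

5895 growth laminae

Specimen A: correcting the raw count gives 4896 − 9 + 14 = 4901 true growth laminae.
Specimen A: multiplying by 2 years per growth lamina: 4901 × 2 = 9802 years.
A: Extension rate ≈ 702.5 / 9802 = 0.072 mm/year.
B spans 848.9 / 0.072 = 11790.28 years; at 2 years per growth lamina that is 11790.28 / 2 ≈ 5895 growth laminae.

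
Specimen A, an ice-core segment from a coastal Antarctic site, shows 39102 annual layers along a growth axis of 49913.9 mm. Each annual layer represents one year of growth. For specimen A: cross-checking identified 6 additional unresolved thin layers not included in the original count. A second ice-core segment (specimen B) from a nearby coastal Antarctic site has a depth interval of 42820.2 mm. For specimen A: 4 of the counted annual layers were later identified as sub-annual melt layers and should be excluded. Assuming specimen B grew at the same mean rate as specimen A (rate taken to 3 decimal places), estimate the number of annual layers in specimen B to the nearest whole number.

33558 annual layers

Specimen A: true annual layer count = 39102 − 4 + 6 = 39104.
A: Mean rate = 49913.9 mm / 39104 years ≈ 1.276 mm per year.
For B, 42820.2 / 1.276 = 33558.15 years ≈ 33558 annual layers.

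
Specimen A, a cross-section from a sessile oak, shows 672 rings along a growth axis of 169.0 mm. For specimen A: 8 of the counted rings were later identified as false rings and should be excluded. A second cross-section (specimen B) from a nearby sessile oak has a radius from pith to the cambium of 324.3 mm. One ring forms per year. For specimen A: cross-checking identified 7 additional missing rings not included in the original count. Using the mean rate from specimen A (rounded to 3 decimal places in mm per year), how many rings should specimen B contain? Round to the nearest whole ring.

Specimen A: adjusted count: 672 − 8 + 7 = 671 rings.
A: 169.0 mm over 671 years gives 169.0 / 671 ≈ 0.252 mm/yr.
For B, 324.3 / 0.252 = 1286.90 years ≈ 1287 rings.

1287 rings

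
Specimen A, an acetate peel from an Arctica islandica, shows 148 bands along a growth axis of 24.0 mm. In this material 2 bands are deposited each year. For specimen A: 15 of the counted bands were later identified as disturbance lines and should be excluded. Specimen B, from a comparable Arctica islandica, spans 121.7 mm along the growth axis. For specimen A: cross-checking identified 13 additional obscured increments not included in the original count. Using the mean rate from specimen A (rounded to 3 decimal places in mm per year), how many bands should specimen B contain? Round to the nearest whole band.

740 bands

Specimen A: after corrections the count is 148 − 15 + 13 = 146 bands.
Specimen A: with 2 bands per year, 146 / 2 = 73 years.
A: Mean rate = 24.0 mm / 73 years ≈ 0.329 mm/year.
For B, 121.7 / 0.329 = 369.91 years; at 2 bands per year that is 369.91 × 2 ≈ 740 bands.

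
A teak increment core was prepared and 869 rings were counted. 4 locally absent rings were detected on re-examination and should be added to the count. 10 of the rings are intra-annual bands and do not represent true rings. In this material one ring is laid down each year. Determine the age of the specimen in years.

863 years

Adjusted count: 869 − 10 + 4 = 863 rings.
One ring per year makes the duration 863 years.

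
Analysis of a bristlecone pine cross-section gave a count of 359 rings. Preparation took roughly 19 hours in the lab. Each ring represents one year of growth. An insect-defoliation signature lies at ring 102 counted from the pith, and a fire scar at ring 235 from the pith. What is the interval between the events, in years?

133 years

235 − 102 = 133 rings lie between the two events.
At one ring per year, 133 years elapsed between them.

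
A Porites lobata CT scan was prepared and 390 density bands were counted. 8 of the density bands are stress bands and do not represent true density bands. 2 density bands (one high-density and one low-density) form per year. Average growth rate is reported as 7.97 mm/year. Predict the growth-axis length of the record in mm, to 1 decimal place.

1522.3 mm

Adjusted count: 390 − 8 = 382 density bands.
382 density bands at 2 per year is 382 / 2 = 191 years.
Predicted length = 7.97 mm/year × 191 years = 1522.3 mm.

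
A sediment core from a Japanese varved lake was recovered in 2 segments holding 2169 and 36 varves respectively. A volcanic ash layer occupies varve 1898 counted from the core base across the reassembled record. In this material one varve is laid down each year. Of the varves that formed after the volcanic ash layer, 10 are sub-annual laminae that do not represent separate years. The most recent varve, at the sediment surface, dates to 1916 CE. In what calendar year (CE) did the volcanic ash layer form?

1619 CE

Total varves = 2169 + 36 = 2205.
Between varve 1898 and the sediment surface there are 2205 − 1898 = 307 varves.
Excluding 10 false varves: 307 − 10 = 297.
1916 − 297 = 1619 CE.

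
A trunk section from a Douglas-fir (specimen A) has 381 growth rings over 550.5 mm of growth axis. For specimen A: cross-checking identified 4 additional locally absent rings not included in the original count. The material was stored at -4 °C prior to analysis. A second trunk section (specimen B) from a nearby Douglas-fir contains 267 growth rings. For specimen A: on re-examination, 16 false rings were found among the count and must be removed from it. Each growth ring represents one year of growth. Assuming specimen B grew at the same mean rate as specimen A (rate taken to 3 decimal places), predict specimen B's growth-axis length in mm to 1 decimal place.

398.4 mm

Specimen A: true growth ring count = 381 − 16 + 4 = 369.
A: Extension rate ≈ 550.5 / 369 = 1.492 mm per year.
Length of B = 1.492 × 267 = 398.4 mm.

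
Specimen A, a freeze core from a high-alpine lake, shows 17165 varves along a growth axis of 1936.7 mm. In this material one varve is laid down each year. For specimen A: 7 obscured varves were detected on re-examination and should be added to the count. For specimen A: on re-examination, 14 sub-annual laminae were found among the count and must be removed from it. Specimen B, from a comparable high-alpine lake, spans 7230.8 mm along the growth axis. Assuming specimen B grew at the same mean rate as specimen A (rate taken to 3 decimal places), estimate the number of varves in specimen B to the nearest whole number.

Specimen A: adjusted count: 17165 − 14 + 7 = 17158 varves.
A: Mean rate = 1936.7 mm / 17158 years ≈ 0.113 mm/year.
Specimen B: 7230.8 mm / 0.113 mm per year = 63989.38 years ≈ 63989 varves.

63989 varves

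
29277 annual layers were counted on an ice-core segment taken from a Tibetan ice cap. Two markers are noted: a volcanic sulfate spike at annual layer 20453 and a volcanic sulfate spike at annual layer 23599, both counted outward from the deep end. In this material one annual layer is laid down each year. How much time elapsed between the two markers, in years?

Separation: 23599 − 20453 = 3146 annual layers.
One annual layer per year makes the interval 3146 years.

3146 years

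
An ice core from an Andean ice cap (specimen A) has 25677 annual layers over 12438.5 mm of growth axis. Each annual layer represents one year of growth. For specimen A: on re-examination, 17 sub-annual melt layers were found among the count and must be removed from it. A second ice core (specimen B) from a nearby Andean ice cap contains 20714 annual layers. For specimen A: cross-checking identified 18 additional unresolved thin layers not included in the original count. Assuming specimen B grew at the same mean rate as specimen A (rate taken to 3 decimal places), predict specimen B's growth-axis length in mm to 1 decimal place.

10025.6 mm

Specimen A: adjusted count: 25677 − 17 + 18 = 25678 annual layers.
A: Mean rate = 12438.5 mm / 25678 years ≈ 0.484 mm per year.
Length of B = 0.484 × 20714 = 10025.6 mm.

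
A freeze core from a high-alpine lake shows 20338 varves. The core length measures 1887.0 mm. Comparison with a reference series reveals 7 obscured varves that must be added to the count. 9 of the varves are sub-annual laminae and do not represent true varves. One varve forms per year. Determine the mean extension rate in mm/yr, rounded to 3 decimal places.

Adjusted count: 20338 − 9 + 7 = 20336 varves.
1887.0 mm over 20336 years gives 1887.0 / 20336 ≈ 0.093 mm/yr.

0.093 mm/yr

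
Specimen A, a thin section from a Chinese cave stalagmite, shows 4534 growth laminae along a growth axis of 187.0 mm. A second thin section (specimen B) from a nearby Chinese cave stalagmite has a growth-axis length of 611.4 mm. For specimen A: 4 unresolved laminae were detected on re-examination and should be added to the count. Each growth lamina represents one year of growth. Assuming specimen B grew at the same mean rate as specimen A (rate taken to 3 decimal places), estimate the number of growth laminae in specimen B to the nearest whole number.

Specimen A: true growth lamina count = 4534 + 4 = 4538.
A: 187.0 mm over 4538 years gives 187.0 / 4538 ≈ 0.041 mm/yr.
For B, 611.4 / 0.041 = 14912.20 years ≈ 14912 growth laminae.

14912 growth laminae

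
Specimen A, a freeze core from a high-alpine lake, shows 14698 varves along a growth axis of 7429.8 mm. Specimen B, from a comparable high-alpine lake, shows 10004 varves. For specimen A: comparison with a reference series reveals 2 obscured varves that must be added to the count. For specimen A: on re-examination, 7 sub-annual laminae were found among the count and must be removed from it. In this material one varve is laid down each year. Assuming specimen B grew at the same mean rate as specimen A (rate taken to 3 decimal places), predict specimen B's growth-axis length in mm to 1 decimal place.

Specimen A: after corrections the count is 14698 − 7 + 2 = 14693 varves.
A: Mean rate = 7429.8 mm / 14693 years ≈ 0.506 mm/year.
Length of B = 0.506 × 10004 = 5062.0 mm.

5062.0 mm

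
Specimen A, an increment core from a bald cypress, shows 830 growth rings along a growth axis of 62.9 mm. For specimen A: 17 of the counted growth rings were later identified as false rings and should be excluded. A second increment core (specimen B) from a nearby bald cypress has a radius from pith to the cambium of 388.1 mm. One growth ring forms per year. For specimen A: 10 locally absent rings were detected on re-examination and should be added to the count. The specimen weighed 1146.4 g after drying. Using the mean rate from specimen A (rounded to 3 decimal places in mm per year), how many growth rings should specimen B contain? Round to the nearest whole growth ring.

5107 growth rings

Specimen A: true growth ring count = 830 − 17 + 10 = 823.
A: Mean rate = 62.9 mm / 823 years ≈ 0.076 mm per year.
B spans 388.1 / 0.076 = 5106.58 years ≈ 5107 growth rings.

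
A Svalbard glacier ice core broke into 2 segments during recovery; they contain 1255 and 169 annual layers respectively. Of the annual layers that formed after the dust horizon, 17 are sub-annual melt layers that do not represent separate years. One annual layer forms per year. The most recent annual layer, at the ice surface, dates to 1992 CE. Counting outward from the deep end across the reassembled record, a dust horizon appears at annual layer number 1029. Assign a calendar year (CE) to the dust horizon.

Total annual layers = 1255 + 169 = 1424.
1424 − 1029 = 395 annual layers lie beyond the dust horizon toward the ice surface.
Removing the 17 false annual layers leaves 395 − 17 = 378 true annual layers beyond the dust horizon.
1992 − 378 = 1614 CE.

1614 CE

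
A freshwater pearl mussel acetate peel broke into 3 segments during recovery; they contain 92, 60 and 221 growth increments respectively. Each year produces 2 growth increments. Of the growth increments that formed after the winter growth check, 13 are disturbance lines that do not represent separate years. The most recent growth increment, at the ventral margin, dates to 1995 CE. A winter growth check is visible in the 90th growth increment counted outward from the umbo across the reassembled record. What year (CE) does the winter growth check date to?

Total growth increments = 92 + 60 + 221 = 373.
Between growth increment 90 and the ventral margin there are 373 − 90 = 283 growth increments.
283 − 13 false = 270 true growth increments after the winter growth check.
With 2 growth increments per year, 270 / 2 = 135 years.
The growth increment at the ventral margin is 1995 CE, so the winter growth check dates to 1995 − 135 = 1860 CE.

1860 CE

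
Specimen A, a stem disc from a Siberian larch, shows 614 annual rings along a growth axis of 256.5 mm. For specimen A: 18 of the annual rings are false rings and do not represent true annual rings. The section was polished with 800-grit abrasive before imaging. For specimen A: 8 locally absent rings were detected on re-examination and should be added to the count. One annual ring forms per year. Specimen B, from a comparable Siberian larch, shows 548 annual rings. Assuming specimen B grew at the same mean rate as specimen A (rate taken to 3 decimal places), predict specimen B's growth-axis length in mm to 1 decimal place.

232.9 mm

Specimen A: after corrections the count is 614 − 18 + 8 = 604 annual rings.
A: Mean rate = 256.5 mm / 604 years ≈ 0.425 mm/year.
For B, 0.425 mm/year × 548 years = 232.9 mm.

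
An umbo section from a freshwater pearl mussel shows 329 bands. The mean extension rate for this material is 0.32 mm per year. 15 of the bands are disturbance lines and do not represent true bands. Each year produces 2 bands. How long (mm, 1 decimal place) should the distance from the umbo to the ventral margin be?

50.2 mm

After corrections the count is 329 − 15 = 314 bands.
314 bands at 2 per year is 314 / 2 = 157 years.
Predicted length = 0.32 mm/year × 157 years = 50.2 mm.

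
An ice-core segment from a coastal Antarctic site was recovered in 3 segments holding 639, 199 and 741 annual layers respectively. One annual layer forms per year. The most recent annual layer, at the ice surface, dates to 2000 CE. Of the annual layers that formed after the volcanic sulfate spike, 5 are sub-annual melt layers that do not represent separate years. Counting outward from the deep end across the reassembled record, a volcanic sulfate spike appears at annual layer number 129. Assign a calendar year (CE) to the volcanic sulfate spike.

Total annual layers = 639 + 199 + 741 = 1579.
The volcanic sulfate spike sits at annual layer 129 from the deep end, so 1579 − 129 = 1450 annual layers formed after it.
Excluding 5 false annual layers: 1450 − 5 = 1445.
Counting back 1445 years from 2000 CE places the volcanic sulfate spike in 2000 − 1445 = 555 CE.

555 CE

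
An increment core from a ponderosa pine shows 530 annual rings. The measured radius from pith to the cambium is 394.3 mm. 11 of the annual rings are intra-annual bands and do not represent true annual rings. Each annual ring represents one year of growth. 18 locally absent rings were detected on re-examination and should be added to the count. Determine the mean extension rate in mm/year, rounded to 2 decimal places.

Correcting the raw count gives 530 − 11 + 18 = 537 true annual rings.
Extension rate ≈ 394.3 / 537 = 0.73 mm/year.

0.73 mm/year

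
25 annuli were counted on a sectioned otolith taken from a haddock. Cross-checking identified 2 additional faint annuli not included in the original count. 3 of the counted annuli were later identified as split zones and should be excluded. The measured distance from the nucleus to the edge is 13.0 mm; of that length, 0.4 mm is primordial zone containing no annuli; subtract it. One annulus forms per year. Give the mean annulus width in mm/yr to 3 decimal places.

After corrections the count is 25 − 3 + 2 = 24 annuli.
Net length = 13.0 − 0.4 = 12.6 mm.
Extension rate ≈ 12.6 / 24 = 0.525 mm/yr.

0.525 mm/yr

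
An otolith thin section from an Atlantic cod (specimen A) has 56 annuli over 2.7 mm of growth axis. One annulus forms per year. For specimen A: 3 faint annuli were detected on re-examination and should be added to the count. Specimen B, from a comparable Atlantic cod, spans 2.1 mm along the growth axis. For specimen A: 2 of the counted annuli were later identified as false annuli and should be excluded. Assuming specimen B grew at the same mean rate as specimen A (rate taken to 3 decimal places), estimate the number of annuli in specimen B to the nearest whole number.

Specimen A: correcting the raw count gives 56 − 2 + 3 = 57 true annuli.
A: 2.7 mm over 57 years gives 2.7 / 57 ≈ 0.047 mm/yr.
Specimen B: 2.1 mm / 0.047 mm per year = 44.68 years ≈ 45 annuli.

45 annuli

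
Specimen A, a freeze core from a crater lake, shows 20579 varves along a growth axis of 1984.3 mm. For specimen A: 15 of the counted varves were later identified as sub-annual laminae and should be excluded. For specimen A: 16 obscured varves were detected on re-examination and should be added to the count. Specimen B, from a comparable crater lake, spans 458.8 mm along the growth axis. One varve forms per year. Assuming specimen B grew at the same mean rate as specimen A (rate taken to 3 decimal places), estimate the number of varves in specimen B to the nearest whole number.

4779 varves

Specimen A: after corrections the count is 20579 − 15 + 16 = 20580 varves.
A: Mean rate = 1984.3 mm / 20580 years ≈ 0.096 mm/year.
B spans 458.8 / 0.096 = 4779.17 years ≈ 4779 varves.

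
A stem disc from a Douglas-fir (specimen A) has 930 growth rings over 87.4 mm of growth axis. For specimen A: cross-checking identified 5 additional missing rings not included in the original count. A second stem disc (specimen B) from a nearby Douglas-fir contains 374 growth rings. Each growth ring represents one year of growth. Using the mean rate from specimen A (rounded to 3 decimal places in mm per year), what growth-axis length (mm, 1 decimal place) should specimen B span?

Specimen A: true growth ring count = 930 + 5 = 935.
A: Extension rate ≈ 87.4 / 935 = 0.093 mm/year.
For B, 0.093 mm/year × 374 years = 34.8 mm.

34.8 mm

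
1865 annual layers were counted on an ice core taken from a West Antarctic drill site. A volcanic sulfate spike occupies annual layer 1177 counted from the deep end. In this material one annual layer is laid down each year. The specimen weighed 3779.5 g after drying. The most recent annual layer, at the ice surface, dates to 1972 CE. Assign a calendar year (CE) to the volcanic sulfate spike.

The volcanic sulfate spike sits at annual layer 1177 from the deep end, so 1865 − 1177 = 688 annual layers formed after it.
Counting back 688 years from 1972 CE places the volcanic sulfate spike in 1972 − 688 = 1284 CE.

1284 CE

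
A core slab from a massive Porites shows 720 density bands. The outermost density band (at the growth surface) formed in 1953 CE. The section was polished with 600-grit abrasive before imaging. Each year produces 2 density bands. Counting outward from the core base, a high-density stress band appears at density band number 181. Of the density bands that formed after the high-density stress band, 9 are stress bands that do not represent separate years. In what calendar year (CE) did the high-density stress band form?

1688 CE

The high-density stress band sits at density band 181 from the core base, so 720 − 181 = 539 density bands formed after it.
539 − 9 false = 530 true density bands after the high-density stress band.
With 2 density bands per year, 530 / 2 = 265 years.
Counting back 265 years from 1953 CE places the high-density stress band in 1953 − 265 = 1688 CE.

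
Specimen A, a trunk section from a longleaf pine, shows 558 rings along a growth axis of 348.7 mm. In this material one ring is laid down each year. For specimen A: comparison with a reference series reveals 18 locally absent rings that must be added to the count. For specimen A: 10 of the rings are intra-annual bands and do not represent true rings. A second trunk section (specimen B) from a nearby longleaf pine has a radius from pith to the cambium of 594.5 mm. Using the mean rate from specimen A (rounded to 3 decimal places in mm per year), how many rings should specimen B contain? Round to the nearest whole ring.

Specimen A: true ring count = 558 − 10 + 18 = 566.
A: 348.7 mm over 566 years gives 348.7 / 566 ≈ 0.616 mm per year.
Specimen B: 594.5 mm / 0.616 mm per year = 965.10 years ≈ 965 rings.

965 rings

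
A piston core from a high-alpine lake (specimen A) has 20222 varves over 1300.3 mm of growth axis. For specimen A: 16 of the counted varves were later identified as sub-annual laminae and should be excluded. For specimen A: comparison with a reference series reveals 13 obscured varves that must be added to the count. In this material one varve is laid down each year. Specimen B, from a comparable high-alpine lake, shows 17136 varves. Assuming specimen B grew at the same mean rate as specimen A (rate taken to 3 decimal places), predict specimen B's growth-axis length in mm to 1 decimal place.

1096.7 mm

Specimen A: true varve count = 20222 − 16 + 13 = 20219.
A: Extension rate ≈ 1300.3 / 20219 = 0.064 mm/year.
For B, 0.064 mm/year × 17136 years = 1096.7 mm.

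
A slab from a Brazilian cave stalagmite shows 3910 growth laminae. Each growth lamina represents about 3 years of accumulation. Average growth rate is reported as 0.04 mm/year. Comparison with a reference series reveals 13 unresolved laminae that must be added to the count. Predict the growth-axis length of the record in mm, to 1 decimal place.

True growth lamina count = 3910 + 13 = 3923.
3923 growth laminae at 3 years each span 3923 × 3 = 11769 years.
11769 years at 0.04 mm/year gives 0.04 × 11769 = 470.8 mm.

470.8 mm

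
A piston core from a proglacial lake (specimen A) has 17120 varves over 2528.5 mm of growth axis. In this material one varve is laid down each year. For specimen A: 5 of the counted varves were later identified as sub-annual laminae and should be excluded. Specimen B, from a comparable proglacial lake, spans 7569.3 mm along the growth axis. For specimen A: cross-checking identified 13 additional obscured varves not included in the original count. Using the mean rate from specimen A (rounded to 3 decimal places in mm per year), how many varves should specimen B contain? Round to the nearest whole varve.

51144 varves

Specimen A: correcting the raw count gives 17120 − 5 + 13 = 17128 true varves.
A: 2528.5 mm over 17128 years gives 2528.5 / 17128 ≈ 0.148 mm per year.
For B, 7569.3 / 0.148 = 51143.92 years ≈ 51144 varves.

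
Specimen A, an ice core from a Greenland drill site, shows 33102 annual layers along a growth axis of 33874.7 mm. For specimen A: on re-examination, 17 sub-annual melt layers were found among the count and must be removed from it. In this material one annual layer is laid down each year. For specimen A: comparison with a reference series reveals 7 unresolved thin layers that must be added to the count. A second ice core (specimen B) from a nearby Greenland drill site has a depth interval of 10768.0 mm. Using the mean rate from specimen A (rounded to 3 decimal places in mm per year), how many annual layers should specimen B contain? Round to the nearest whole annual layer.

Specimen A: correcting the raw count gives 33102 − 17 + 7 = 33092 true annual layers.
A: Mean rate = 33874.7 mm / 33092 years ≈ 1.024 mm/yr.
Specimen B: 10768.0 mm / 1.024 mm per year = 10515.62 years ≈ 10516 annual layers.

10516 annual layers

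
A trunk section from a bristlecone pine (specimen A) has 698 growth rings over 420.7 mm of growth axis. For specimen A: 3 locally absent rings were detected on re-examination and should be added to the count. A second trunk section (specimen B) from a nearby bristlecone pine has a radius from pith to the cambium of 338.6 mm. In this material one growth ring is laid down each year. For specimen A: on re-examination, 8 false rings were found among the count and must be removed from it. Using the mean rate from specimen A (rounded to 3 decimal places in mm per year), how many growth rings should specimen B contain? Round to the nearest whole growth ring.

558 growth rings

Specimen A: true growth ring count = 698 − 8 + 3 = 693.
A: Mean rate = 420.7 mm / 693 years ≈ 0.607 mm per year.
For B, 338.6 / 0.607 = 557.83 years ≈ 558 growth rings.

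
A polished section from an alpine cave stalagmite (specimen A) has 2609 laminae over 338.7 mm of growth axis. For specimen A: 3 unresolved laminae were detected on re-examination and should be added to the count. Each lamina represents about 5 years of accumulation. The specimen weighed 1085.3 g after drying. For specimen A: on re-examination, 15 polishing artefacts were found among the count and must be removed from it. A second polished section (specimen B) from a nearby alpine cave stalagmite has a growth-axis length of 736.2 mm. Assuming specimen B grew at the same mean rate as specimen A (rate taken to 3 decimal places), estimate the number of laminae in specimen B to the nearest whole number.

5663 laminae

Specimen A: true lamina count = 2609 − 15 + 3 = 2597.
Specimen A: 2597 laminae at 5 years each span 2597 × 5 = 12985 years.
A: 338.7 mm over 12985 years gives 338.7 / 12985 ≈ 0.026 mm/yr.
Specimen B: 736.2 mm / 0.026 mm per year = 28315.38 years; at 5 years per lamina that is 28315.38 / 5 ≈ 5663 laminae.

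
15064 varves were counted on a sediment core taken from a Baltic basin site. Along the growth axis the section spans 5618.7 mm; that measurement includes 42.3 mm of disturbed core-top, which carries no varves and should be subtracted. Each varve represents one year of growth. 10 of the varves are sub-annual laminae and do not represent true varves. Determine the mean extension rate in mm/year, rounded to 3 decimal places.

Adjusted count: 15064 − 10 = 15054 varves.
Net length = 5618.7 − 42.3 = 5576.4 mm.
Mean rate = 5576.4 mm / 15054 years ≈ 0.370 mm/year.

0.370 mm/year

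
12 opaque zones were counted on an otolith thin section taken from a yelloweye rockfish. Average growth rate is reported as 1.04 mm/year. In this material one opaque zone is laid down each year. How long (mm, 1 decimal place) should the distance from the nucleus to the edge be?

12 years of growth are recorded.
Length ≈ 1.04 × 12 = 12.5 mm.

12.5 mm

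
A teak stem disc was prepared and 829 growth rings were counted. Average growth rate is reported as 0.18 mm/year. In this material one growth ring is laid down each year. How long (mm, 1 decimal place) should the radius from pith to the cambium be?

829 years of growth are recorded.
Predicted length = 0.18 mm/year × 829 years = 149.2 mm.

149.2 mm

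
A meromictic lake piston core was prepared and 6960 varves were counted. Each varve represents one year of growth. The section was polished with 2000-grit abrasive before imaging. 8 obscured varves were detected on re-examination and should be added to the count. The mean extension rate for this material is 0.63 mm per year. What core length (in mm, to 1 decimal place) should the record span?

4389.8 mm

True varve count = 6960 + 8 = 6968.
Length ≈ 0.63 × 6968 = 4389.8 mm.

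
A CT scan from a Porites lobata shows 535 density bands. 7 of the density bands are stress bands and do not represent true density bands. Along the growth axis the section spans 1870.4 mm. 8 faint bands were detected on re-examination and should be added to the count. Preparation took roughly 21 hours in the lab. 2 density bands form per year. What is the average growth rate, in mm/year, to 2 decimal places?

After corrections the count is 535 − 7 + 8 = 536 density bands.
Dividing by 2 density bands per year: 536 / 2 = 268 years.
1870.4 mm over 268 years gives 1870.4 / 268 ≈ 6.98 mm/year.

6.98 mm/year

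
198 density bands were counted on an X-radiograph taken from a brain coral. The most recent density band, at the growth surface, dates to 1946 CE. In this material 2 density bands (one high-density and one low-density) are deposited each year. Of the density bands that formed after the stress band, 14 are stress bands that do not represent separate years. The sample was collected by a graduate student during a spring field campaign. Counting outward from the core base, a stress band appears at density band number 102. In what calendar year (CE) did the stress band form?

1905 CE

198 − 102 = 96 density bands lie beyond the stress band toward the growth surface.
Excluding 14 false density bands: 96 − 14 = 82.
With 2 density bands per year, 82 / 2 = 41 years.
Counting back 41 years from 1946 CE places the stress band in 1946 − 41 = 1905 CE.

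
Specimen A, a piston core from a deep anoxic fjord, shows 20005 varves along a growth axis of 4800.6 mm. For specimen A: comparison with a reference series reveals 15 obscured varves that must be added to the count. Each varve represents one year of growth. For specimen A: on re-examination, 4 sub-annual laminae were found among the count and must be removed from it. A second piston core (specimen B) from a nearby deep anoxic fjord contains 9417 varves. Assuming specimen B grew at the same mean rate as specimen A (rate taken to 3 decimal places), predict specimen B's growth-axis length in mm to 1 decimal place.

Specimen A: true varve count = 20005 − 4 + 15 = 20016.
A: Mean rate = 4800.6 mm / 20016 years ≈ 0.240 mm/year.
For B, 0.240 mm/year × 9417 years = 2260.1 mm.

2260.1 mm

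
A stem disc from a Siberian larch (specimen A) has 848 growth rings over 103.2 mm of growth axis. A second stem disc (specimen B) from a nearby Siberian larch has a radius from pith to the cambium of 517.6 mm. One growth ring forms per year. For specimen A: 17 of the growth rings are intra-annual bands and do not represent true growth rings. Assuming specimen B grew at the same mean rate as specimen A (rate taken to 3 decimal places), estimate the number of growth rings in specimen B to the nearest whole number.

Specimen A: adjusted count: 848 − 17 = 831 growth rings.
A: Mean rate = 103.2 mm / 831 years ≈ 0.124 mm/yr.
Specimen B: 517.6 mm / 0.124 mm per year = 4174.19 years ≈ 4174 growth rings.

4174 growth rings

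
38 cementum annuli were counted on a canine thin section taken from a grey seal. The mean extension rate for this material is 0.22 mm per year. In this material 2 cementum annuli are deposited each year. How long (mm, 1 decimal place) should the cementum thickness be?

4.2 mm

Dividing by 2 cementum annuli per year: 38 / 2 = 19 years.
Length ≈ 0.22 × 19 = 4.2 mm.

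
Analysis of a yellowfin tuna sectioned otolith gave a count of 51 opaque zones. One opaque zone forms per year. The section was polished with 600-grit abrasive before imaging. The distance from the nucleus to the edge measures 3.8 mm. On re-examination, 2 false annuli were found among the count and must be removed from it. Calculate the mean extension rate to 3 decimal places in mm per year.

0.078 mm per year

After corrections the count is 51 − 2 = 49 opaque zones.
3.8 mm over 49 years gives 3.8 / 49 ≈ 0.078 mm per year.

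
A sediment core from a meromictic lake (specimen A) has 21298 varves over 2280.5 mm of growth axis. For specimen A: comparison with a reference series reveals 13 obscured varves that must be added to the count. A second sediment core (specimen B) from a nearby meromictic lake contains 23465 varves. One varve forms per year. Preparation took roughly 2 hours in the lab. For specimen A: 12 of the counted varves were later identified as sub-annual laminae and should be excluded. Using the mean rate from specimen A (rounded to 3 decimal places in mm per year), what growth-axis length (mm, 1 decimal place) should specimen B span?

Specimen A: after corrections the count is 21298 − 12 + 13 = 21299 varves.
A: Mean rate = 2280.5 mm / 21299 years ≈ 0.107 mm/yr.
Length of B = 0.107 × 23465 = 2510.8 mm.

2510.8 mm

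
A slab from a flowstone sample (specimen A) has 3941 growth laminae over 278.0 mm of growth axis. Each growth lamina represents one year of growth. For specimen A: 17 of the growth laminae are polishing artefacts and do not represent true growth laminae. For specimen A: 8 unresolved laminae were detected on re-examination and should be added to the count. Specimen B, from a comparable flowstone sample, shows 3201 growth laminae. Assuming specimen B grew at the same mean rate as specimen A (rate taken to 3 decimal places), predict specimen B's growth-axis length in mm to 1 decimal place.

227.3 mm

Specimen A: adjusted count: 3941 − 17 + 8 = 3932 growth laminae.
A: 278.0 mm over 3932 years gives 278.0 / 3932 ≈ 0.071 mm/yr.
For B, 0.071 mm/year × 3201 years = 227.3 mm.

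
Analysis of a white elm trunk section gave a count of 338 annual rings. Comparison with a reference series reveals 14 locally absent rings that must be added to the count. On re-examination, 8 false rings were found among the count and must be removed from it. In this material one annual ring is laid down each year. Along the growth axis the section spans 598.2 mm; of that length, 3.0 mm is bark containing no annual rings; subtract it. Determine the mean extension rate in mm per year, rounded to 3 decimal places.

1.730 mm per year

After corrections the count is 338 − 8 + 14 = 344 annual rings.
Net length = 598.2 − 3.0 = 595.2 mm.
Extension rate ≈ 595.2 / 344 = 1.730 mm per year.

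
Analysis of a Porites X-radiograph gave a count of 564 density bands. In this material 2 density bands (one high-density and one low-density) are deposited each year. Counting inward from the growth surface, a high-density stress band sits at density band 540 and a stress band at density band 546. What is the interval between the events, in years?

3 years

Separation: 546 − 540 = 6 density bands.
Dividing by 2 density bands per year: 6 / 2 = 3 years.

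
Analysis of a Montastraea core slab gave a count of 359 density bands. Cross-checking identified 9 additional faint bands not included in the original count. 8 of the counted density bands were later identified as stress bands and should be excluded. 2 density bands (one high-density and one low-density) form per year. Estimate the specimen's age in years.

Correcting the raw count gives 359 − 8 + 9 = 360 true density bands.
360 density bands at 2 per year is 360 / 2 = 180 years.

180 years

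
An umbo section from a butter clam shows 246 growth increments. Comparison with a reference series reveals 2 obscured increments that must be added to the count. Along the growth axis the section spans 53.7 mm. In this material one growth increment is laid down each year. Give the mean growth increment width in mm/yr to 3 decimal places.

0.217 mm/yr

After corrections the count is 246 + 2 = 248 growth increments.
Mean rate = 53.7 mm / 248 years ≈ 0.217 mm/yr.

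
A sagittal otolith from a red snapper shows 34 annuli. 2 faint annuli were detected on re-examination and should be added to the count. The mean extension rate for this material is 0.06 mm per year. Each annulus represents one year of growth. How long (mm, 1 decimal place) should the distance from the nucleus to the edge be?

2.2 mm

Adjusted count: 34 + 2 = 36 annuli.
Length ≈ 0.06 × 36 = 2.2 mm.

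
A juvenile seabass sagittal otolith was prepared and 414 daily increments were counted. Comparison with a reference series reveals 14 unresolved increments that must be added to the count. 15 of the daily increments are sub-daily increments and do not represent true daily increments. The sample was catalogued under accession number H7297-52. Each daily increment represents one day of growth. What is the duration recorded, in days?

413 days

Correcting the raw count gives 414 − 15 + 14 = 413 true daily increments.
With a one-to-one daily increment periodicity this is 413 days.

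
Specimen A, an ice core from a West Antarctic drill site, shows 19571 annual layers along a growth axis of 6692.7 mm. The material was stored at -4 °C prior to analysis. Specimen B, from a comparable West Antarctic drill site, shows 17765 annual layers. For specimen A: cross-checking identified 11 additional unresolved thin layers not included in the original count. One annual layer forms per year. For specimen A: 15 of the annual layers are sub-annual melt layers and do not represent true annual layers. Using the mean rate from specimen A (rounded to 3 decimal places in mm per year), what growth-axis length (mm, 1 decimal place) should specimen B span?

Specimen A: after corrections the count is 19571 − 15 + 11 = 19567 annual layers.
A: Extension rate ≈ 6692.7 / 19567 = 0.342 mm/yr.
Length of B = 0.342 × 17765 = 6075.6 mm.

6075.6 mm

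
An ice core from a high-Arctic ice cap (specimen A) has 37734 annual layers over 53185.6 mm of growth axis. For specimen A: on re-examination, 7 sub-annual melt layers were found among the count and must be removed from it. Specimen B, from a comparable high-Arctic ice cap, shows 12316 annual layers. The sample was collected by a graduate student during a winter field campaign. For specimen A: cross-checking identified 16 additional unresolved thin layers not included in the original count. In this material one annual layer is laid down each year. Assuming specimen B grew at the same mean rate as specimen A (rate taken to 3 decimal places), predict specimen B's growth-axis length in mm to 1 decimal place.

Specimen A: true annual layer count = 37734 − 7 + 16 = 37743.
A: Mean rate = 53185.6 mm / 37743 years ≈ 1.409 mm/year.
B's length ≈ 1.409 × 12316 = 17353.2 mm.

17353.2 mm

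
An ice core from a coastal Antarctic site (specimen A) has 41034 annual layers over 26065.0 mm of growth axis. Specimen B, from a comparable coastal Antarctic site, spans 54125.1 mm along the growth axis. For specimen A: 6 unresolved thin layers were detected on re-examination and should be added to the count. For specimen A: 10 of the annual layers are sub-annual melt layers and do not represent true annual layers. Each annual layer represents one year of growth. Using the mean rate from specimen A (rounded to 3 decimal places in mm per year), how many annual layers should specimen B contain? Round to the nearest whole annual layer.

Specimen A: correcting the raw count gives 41034 − 10 + 6 = 41030 true annual layers.
A: Extension rate ≈ 26065.0 / 41030 = 0.635 mm/year.
Specimen B: 54125.1 mm / 0.635 mm per year = 85236.38 years ≈ 85236 annual layers.

85236 annual layers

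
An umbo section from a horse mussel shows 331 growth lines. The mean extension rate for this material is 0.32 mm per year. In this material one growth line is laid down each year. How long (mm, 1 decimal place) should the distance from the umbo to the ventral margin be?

105.9 mm

331 years of growth are recorded.
Length ≈ 0.32 × 331 = 105.9 mm.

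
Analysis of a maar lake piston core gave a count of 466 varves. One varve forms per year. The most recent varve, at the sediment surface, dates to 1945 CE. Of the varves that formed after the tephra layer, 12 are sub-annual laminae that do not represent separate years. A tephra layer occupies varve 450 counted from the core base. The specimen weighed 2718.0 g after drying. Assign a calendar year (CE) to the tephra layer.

1941 CE

466 − 450 = 16 varves lie beyond the tephra layer toward the sediment surface.
16 − 12 false = 4 true varves after the tephra layer.
Counting back 4 years from 1945 CE places the tephra layer in 1945 − 4 = 1941 CE.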